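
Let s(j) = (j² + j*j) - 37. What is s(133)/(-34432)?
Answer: -35341/34432 ≈ -1.0264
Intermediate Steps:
s(j) = -37 + 2*j² (s(j) = (j² + j²) - 37 = 2*j² - 37 = -37 + 2*j²)
s(133)/(-34432) = (-37 + 2*133²)/(-34432) = (-37 + 2*17689)*(-1/34432) = (-37 + 35378)*(-1/34432) = 35341*(-1/34432) = -35341/34432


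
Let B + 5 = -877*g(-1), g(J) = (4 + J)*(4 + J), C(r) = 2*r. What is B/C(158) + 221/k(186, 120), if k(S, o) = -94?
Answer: -101531/3713 ≈ -27.345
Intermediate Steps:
g(J) = (4 + J)²
B = -7898 (B = -5 - 877*(4 - 1)² = -5 - 877*3² = -5 - 877*9 = -5 - 7893 = -7898)
B/C(158) + 221/k(186, 120) = -7898/(2*158) + 221/(-94) = -7898/316 + 221*(-1/94) = -7898*1/316 - 221/94 = -3949/158 - 221/94 = -101531/3713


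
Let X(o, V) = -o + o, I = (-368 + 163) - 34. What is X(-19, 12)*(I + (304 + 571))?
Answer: 0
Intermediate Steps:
I = -239 (I = -205 - 34 = -239)
X(o, V) = 0
X(-19, 12)*(I + (304 + 571)) = 0*(-239 + (304 + 571)) = 0*(-239 + 875) = 0*636 = 0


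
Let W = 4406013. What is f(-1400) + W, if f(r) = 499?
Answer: 4406512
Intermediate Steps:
f(-1400) + W = 499 + 4406013 = 4406512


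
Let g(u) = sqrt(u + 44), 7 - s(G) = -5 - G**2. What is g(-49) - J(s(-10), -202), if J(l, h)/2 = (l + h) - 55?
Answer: 290 + I*sqrt(5) ≈ 290.0 + 2.2361*I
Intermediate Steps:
s(G) = 12 + G**2 (s(G) = 7 - (-5 - G**2) = 7 + (5 + G**2) = 12 + G**2)
J(l, h) = -110 + 2*h + 2*l (J(l, h) = 2*((l + h) - 55) = 2*((h + l) - 55) = 2*(-55 + h + l) = -110 + 2*h + 2*l)
g(u) = sqrt(44 + u)
g(-49) - J(s(-10), -202) = sqrt(44 - 49) - (-110 + 2*(-202) + 2*(12 + (-10)**2)) = sqrt(-5) - (-110 - 404 + 2*(12 + 100)) = I*sqrt(5) - (-110 - 404 + 2*112) = I*sqrt(5) - (-110 - 404 + 224) = I*sqrt(5) - 1*(-290) = I*sqrt(5) + 290 = 290 + I*sqrt(5)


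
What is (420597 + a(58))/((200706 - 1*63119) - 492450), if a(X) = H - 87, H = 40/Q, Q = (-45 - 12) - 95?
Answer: -7989685/6742397 ≈ -1.1850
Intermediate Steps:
Q = -152 (Q = -57 - 95 = -152)
H = -5/19 (H = 40/(-152) = 40*(-1/152) = -5/19 ≈ -0.26316)
a(X) = -1658/19 (a(X) = -5/19 - 87 = -1658/19)
(420597 + a(58))/((200706 - 1*63119) - 492450) = (420597 - 1658/19)/((200706 - 1*63119) - 492450) = 7989685/(19*((200706 - 63119) - 492450)) = 7989685/(19*(137587 - 492450)) = (7989685/19)/(-354863) = (7989685/19)*(-1/354863) = -7989685/6742397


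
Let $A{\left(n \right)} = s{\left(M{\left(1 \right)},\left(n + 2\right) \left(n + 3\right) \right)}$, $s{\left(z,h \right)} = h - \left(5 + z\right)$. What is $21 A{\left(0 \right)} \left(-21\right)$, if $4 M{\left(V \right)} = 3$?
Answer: $- \frac{441}{4} \approx -110.25$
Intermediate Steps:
$M{\left(V \right)} = \frac{3}{4}$ ($M{\left(V \right)} = \frac{1}{4} \cdot 3 = \frac{3}{4}$)
$s{\left(z,h \right)} = -5 + h - z$
$A{\left(n \right)} = - \frac{23}{4} + \left(2 + n\right) \left(3 + n\right)$ ($A{\left(n \right)} = -5 + \left(n + 2\right) \left(n + 3\right) - \frac{3}{4} = -5 + \left(2 + n\right) \left(3 + n\right) - \frac{3}{4} = - \frac{23}{4} + \left(2 + n\right) \left(3 + n\right)$)
$21 A{\left(0 \right)} \left(-21\right) = 21 \left(\frac{1}{4} + 0^{2} + 5 \cdot 0\right) \left(-21\right) = 21 \left(\frac{1}{4} + 0 + 0\right) \left(-21\right) = 21 \cdot \frac{1}{4} \left(-21\right) = \frac{21}{4} \left(-21\right) = - \frac{441}{4}$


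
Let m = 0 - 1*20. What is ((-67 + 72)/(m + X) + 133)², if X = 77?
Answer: 57547396/3249 ≈ 17712.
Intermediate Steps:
m = -20 (m = 0 - 20 = -20)
((-67 + 72)/(m + X) + 133)² = ((-67 + 72)/(-20 + 77) + 133)² = (5/57 + 133)² = (7586/57)² = 57547396/3249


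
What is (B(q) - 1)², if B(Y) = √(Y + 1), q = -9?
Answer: (1 - 2*I*√2)² ≈ -7.0 - 5.6569*I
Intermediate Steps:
B(Y) = √(1 + Y)
(B(q) - 1)² = (√(1 - 9) - 1)² = (√(-8) - 1)² = (2*I*√2 - 1)² = (-1 + 2*I*√2)²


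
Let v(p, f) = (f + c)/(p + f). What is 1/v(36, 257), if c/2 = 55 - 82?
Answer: 293/203 ≈ 1.4433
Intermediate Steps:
c = -54 (c = 2*(55 - 82) = 2*(-27) = -54)
v(p, f) = (-54 + f)/(f + p) (v(p, f) = (f - 54)/(p + f) = (-54 + f)/(f + p))
1/v(36, 257) = 1/((-54 + 257)/(257 + 36)) = 1/(203/293) = 293/203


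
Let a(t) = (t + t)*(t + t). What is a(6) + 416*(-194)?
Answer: -80560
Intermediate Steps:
a(t) = 4*t² (a(t) = (2*t)*(2*t) = 4*t²)
a(6) + 416*(-194) = 4*6² + 416*(-194) = 4*36 - 80704 = 144 - 80704 = -80560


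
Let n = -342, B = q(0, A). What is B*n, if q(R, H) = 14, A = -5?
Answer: -4788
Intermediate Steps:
B = 14
B*n = 14*(-342) = -4788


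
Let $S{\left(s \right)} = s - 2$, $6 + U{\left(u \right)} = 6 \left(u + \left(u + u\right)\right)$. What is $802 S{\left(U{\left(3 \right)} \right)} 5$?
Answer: $184460$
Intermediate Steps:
$U{\left(u \right)} = -6 + 18 u$ ($U{\left(u \right)} = -6 + 6 \left(u + \left(u + u\right)\right) = -6 + 6 \left(u + 2 u\right) = -6 + 6 \cdot 3 u = -6 + 18 u$)
$S{\left(s \right)} = -2 + s$
$802 S{\left(U{\left(3 \right)} \right)} 5 = 802 \left(-2 + \left(-6 + 18 \cdot 3\right)\right) 5 = 802 \left(-2 + \left(-6 + 54\right)\right) 5 = 802 \left(-2 + 48\right) 5 = 802 \cdot 46 \cdot 5 = 802 \cdot 230 = 184460$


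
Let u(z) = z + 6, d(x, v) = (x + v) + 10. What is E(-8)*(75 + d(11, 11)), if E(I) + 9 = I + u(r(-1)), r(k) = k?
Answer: -1284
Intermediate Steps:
d(x, v) = 10 + v + x (d(x, v) = (v + x) + 10 = 10 + v + x)
u(z) = 6 + z
E(I) = -4 + I (E(I) = -9 + (I + (6 - 1)) = -9 + (I + 5) = -9 + (5 + I) = -4 + I)
E(-8)*(75 + d(11, 11)) = (-4 - 8)*(75 + (10 + 11 + 11)) = -12*(75 + 32) = -12*107 = -1284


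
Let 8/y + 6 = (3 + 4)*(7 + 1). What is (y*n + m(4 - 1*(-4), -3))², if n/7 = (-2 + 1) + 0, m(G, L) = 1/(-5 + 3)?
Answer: 6561/2500 ≈ 2.6244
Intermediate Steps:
y = 4/25 (y = 8/(-6 + (3 + 4)*(7 + 1)) = 8/(-6 + 7*8) = 8/(-6 + 56) = 8/50 = 8*(1/50) = 4/25 ≈ 0.16000)
m(G, L) = -½ (m(G, L) = 1/(-2) = -½)
n = -7 (n = 7*((-2 + 1) + 0) = 7*(-1 + 0) = 7*(-1) = -7)
(y*n + m(4 - 1*(-4), -3))² = ((4/25)*(-7) - ½)² = (-28/25 - ½)² = (-81/50)² = 6561/2500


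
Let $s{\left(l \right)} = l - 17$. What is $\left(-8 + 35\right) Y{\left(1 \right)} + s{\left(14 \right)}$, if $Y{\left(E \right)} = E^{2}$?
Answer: $24$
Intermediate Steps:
$s{\left(l \right)} = -17 + l$
$\left(-8 + 35\right) Y{\left(1 \right)} + s{\left(14 \right)} = \left(-8 + 35\right) 1^{2} + \left(-17 + 14\right) = 27 \cdot 1 - 3 = 27 - 3 = 24$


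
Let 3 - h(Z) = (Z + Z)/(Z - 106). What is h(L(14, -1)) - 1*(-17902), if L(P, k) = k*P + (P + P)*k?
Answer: 662464/37 ≈ 17904.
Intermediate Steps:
L(P, k) = 3*P*k (L(P, k) = P*k + (2*P)*k = P*k + 2*P*k = 3*P*k)
h(Z) = 3 - 2*Z/(-106 + Z) (h(Z) = 3 - (Z + Z)/(Z - 106) = 3 - 2*Z/(-106 + Z))
h(L(14, -1)) - 1*(-17902) = (-318 + 3*14*(-1))/(-106 + 3*14*(-1)) - 1*(-17902) = (-318 - 42)/(-106 - 42) + 17902 = -360/(-148) + 17902 = -1/148*(-360) + 17902 = 90/37 + 17902 = 662464/37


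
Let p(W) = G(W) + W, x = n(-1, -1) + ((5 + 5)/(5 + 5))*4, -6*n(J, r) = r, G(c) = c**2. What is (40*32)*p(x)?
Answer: 248000/9 ≈ 27556.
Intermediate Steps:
n(J, r) = -r/6
x = 25/6 (x = -1/6*(-1) + ((5 + 5)/(5 + 5))*4 = 1/6 + (10/10)*4 = 1/6 + (10*(1/10))*4 = 1/6 + 1*4 = 1/6 + 4 = 25/6 ≈ 4.1667)
p(W) = W + W**2 (p(W) = W**2 + W = W + W**2)
(40*32)*p(x) = (40*32)*(25*(1 + 25/6)/6) = 1280*((25/6)*(31/6)) = 1280*(775/36) = 248000/9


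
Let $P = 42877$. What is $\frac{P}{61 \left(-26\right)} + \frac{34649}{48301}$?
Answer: $- \frac{2016048663}{76605386} \approx -26.317$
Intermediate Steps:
$\frac{P}{61 \left(-26\right)} + \frac{34649}{48301} = \frac{42877}{61 \left(-26\right)} + \frac{34649}{48301} = \frac{42877}{-1586} + 34649 \cdot \frac{1}{48301} = 42877 \left(- \frac{1}{1586}\right) + \frac{34649}{48301} = - \frac{42877}{1586} + \frac{34649}{48301} = - \frac{2016048663}{76605386}$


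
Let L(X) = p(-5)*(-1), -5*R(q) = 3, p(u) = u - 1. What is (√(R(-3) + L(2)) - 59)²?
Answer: 17432/5 - 354*√15/5 ≈ 3212.2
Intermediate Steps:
p(u) = -1 + u
R(q) = -⅗ (R(q) = -⅕*3 = -⅗)
L(X) = 6 (L(X) = (-1 - 5)*(-1) = -6*(-1) = 6)
(√(R(-3) + L(2)) - 59)² = (√(-⅗ + 6) - 59)² = (√(27/5) - 59)² = (3*√15/5 - 59)² = (-59 + 3*√15/5)²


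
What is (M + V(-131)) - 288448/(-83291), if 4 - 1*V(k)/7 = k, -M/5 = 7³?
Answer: -63845622/83291 ≈ -766.54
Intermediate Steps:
M = -1715 (M = -5*7³ = -5*343 = -1715)
V(k) = 28 - 7*k
(M + V(-131)) - 288448/(-83291) = (-1715 + (28 - 7*(-131))) - 288448/(-83291) = (-1715 + (28 + 917)) - 288448*(-1/83291) = (-1715 + 945) + 288448/83291 = -770 + 288448/83291 = -63845622/83291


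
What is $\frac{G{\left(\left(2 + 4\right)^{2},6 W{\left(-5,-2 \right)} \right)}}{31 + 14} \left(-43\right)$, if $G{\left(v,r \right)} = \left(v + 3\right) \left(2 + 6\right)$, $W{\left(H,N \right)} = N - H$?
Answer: $- \frac{4472}{15} \approx -298.13$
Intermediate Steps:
$G{\left(v,r \right)} = 24 + 8 v$ ($G{\left(v,r \right)} = \left(3 + v\right) 8 = 24 + 8 v$)
$\frac{G{\left(\left(2 + 4\right)^{2},6 W{\left(-5,-2 \right)} \right)}}{31 + 14} \left(-43\right) = \frac{24 + 8 \left(2 + 4\right)^{2}}{31 + 14} \left(-43\right) = \frac{24 + 8 \cdot 6^{2}}{45} \left(-43\right) = \left(24 + 8 \cdot 36\right) \frac{1}{45} \left(-43\right) = \left(24 + 288\right) \frac{1}{45} \left(-43\right) = 312 \cdot \frac{1}{45} \left(-43\right) = \frac{104}{15} \left(-43\right) = - \frac{4472}{15}$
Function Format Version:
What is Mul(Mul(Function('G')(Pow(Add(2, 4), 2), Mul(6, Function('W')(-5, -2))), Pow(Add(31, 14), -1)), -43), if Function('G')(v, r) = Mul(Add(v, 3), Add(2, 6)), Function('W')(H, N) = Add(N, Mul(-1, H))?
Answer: Rational(-4472, 15) ≈ -298.13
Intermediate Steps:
Function('G')(v, r) = Add(24, Mul(8, v)) (Function('G')(v, r) = Mul(Add(3, v), 8) = Add(24, Mul(8, v)))
Mul(Mul(Function('G')(Pow(Add(2, 4), 2), Mul(6, Function('W')(-5, -2))), Pow(Add(31, 14), -1)), -43) = Mul(Mul(Add(24, Mul(8, Pow(Add(2, 4), 2))), Pow(Add(31, 14), -1)), -43) = Mul(Mul(Add(24, Mul(8, Pow(6, 2))), Pow(45, -1)), -43) = Mul(Mul(Add(24, Mul(8, 36)), Rational(1, 45)), -43) = Mul(Mul(Add(24, 288), Rational(1, 45)), -43) = Mul(Mul(312, Rational(1, 45)), -43) = Mul(Rational(104, 15), -43) = Rational(-4472, 15)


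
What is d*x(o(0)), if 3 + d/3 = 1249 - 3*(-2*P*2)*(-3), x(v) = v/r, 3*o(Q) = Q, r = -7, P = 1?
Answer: 0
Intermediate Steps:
o(Q) = Q/3
x(v) = -v/7 (x(v) = v/(-7) = v*(-⅐) = -v/7)
d = 3630 (d = -9 + 3*(1249 - 3*(-2*1*2)*(-3)) = -9 + 3*(1249 - 3*(-2*2)*(-3)) = -9 + 3*(1249 - 3*(-4)*(-3)) = -9 + 3*(1249 - (-12)*(-3)) = -9 + 3*(1249 - 1*36) = -9 + 3*(1249 - 36) = -9 + 3*1213 = -9 + 3639 = 3630)
d*x(o(0)) = 3630*(-0/21) = 3630*(-⅐*0) = 3630*0 = 0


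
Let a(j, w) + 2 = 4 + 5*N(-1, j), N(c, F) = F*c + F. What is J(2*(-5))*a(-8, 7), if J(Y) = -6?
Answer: -12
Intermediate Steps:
N(c, F) = F + F*c
a(j, w) = 2 (a(j, w) = -2 + (4 + 5*(j*(1 - 1))) = -2 + (4 + 5*(j*0)) = -2 + (4 + 5*0) = -2 + (4 + 0) = -2 + 4 = 2)
J(2*(-5))*a(-8, 7) = -6*2 = -12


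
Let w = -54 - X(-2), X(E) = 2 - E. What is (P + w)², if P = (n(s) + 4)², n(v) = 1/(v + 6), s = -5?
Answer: 1089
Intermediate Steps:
n(v) = 1/(6 + v)
P = 25 (P = (1/(6 - 5) + 4)² = (1/1 + 4)² = (1 + 4)² = 5² = 25)
w = -58 (w = -54 - (2 - 1*(-2)) = -54 - (2 + 2) = -54 - 1*4 = -54 - 4 = -58)
(P + w)² = (25 - 58)² = (-33)² = 1089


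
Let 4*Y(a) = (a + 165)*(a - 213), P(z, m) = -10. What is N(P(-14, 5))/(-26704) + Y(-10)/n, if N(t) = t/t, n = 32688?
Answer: -57697157/218225088 ≈ -0.26439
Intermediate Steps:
N(t) = 1
Y(a) = (-213 + a)*(165 + a)/4 (Y(a) = ((a + 165)*(a - 213))/4 = ((165 + a)*(-213 + a))/4 = ((-213 + a)*(165 + a))/4 = (-213 + a)*(165 + a)/4)
N(P(-14, 5))/(-26704) + Y(-10)/n = 1/(-26704) + (-35145/4 - 12*(-10) + (¼)*(-10)²)/32688 = 1*(-1/26704) + (-35145/4 + 120 + (¼)*100)*(1/32688) = -1/26704 + (-35145/4 + 120 + 25)*(1/32688) = -1/26704 - 34565/4*1/32688 = -1/26704 - 34565/130752 = -57697157/218225088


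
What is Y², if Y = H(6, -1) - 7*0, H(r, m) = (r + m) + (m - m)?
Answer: 25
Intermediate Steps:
H(r, m) = m + r (H(r, m) = (m + r) + (m - m) = (m + r) + 0 = m + r)
Y = 5 (Y = (-1 + 6) - 7*0 = 5 + 0 = 5)
Y² = 5² = 25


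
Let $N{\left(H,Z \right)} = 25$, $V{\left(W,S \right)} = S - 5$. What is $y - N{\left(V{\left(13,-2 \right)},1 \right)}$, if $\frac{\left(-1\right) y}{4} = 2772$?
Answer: $-11113$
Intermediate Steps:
$y = -11088$ ($y = \left(-4\right) 2772 = -11088$)
$V{\left(W,S \right)} = -5 + S$
$y - N{\left(V{\left(13,-2 \right)},1 \right)} = -11088 - 25 = -11113$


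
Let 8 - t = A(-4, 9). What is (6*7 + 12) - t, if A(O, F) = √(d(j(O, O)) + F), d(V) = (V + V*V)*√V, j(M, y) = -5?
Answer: 46 + √(9 + 20*I*√5) ≈ 51.226 + 4.2789*I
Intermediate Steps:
d(V) = √V*(V + V²) (d(V) = (V + V²)*√V = √V*(V + V²))
A(O, F) = √(F + 20*I*√5) (A(O, F) = √((-5)^(3/2)*(1 - 5) + F) = √(-5*I*√5*(-4) + F) = √(20*I*√5 + F) = √(F + 20*I*√5))
t = 8 - √(9 + 20*I*√5) ≈ 2.7742 - 4.2789*I
(6*7 + 12) - t = (6*7 + 12) - (8 - √(9 + 20*I*√5)) = (42 + 12) + (-8 + √(9 + 20*I*√5)) = 54 + (-8 + √(9 + 20*I*√5)) = 46 + √(9 + 20*I*√5)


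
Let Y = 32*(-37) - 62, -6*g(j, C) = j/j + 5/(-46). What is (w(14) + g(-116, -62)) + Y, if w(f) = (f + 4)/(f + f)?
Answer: -2406317/1932 ≈ -1245.5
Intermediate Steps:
g(j, C) = -41/276 (g(j, C) = -(j/j + 5/(-46))/6 = -(1 + 5*(-1/46))/6 = -(1 - 5/46)/6 = -⅙*41/46 = -41/276)
w(f) = (4 + f)/(2*f) (w(f) = (4 + f)/((2*f)) = (4 + f)*(1/(2*f)) = (4 + f)/(2*f))
Y = -1246 (Y = -1184 - 62 = -1246)
(w(14) + g(-116, -62)) + Y = ((½)*(4 + 14)/14 - 41/276) - 1246 = ((½)*(1/14)*18 - 41/276) - 1246 = (9/14 - 41/276) - 1246 = 955/1932 - 1246 = -2406317/1932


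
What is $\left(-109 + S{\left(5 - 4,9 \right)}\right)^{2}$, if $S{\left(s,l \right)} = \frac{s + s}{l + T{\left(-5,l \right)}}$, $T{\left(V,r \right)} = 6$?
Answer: $\frac{2666689}{225} \approx 11852.0$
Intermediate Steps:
$S{\left(s,l \right)} = \frac{2 s}{6 + l}$ ($S{\left(s,l \right)} = \frac{s + s}{l + 6} = \frac{2 s}{6 + l}$)
$\left(-109 + S{\left(5 - 4,9 \right)}\right)^{2} = \left(-109 + \frac{2 \left(5 - 4\right)}{6 + 9}\right)^{2} = \left(-109 + 2 \cdot 1 \cdot \frac{1}{15}\right)^{2} = \left(-109 + \frac{2}{15}\right)^{2} = \left(- \frac{1633}{15}\right)^{2} = \frac{2666689}{225}$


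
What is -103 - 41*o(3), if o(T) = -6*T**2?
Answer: 2111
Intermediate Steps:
-103 - 41*o(3) = -103 - (-246)*3**2 = -103 - (-246)*9 = -103 - 41*(-54) = -103 + 2214 = 2111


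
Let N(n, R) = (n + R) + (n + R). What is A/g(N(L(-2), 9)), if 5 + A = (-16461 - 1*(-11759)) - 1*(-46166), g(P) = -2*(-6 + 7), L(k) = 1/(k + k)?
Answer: -41459/2 ≈ -20730.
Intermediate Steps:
L(k) = 1/(2*k)
N(n, R) = 2*R + 2*n (N(n, R) = (R + n) + (R + n) = 2*R + 2*n)
g(P) = -2 (g(P) = -2*1 = -2)
A = 41459 (A = -5 + ((-16461 - 1*(-11759)) - 1*(-46166)) = -5 + ((-16461 + 11759) + 46166) = -5 + (-4702 + 46166) = -5 + 41464 = 41459)
A/g(N(L(-2), 9)) = 41459/(-2) = 41459*(-1/2) = -41459/2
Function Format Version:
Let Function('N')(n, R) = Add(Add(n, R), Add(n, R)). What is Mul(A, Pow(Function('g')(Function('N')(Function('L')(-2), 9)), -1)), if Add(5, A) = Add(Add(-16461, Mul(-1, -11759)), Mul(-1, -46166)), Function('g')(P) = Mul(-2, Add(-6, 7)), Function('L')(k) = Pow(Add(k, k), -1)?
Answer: Rational(-41459, 2) ≈ -20730.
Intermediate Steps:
Function('L')(k) = Mul(Rational(1, 2), Pow(k, -1)) (Function('L')(k) = Pow(Mul(2, k), -1) = Mul(Rational(1, 2), Pow(k, -1)))
Function('N')(n, R) = Add(Mul(2, R), Mul(2, n)) (Function('N')(n, R) = Add(Add(R, n), Add(R, n)) = Add(Mul(2, R), Mul(2, n)))
Function('g')(P) = -2 (Function('g')(P) = Mul(-2, 1) = -2)
A = 41459 (A = Add(-5, Add(Add(-16461, Mul(-1, -11759)), Mul(-1, -46166))) = Add(-5, Add(Add(-16461, 11759), 46166)) = Add(-5, Add(-4702, 46166)) = Add(-5, 41464) = 41459)
Mul(A, Pow(Function('g')(Function('N')(Function('L')(-2), 9)), -1)) = Mul(41459, Pow(-2, -1)) = Mul(41459, Rational(-1, 2)) = Rational(-41459, 2)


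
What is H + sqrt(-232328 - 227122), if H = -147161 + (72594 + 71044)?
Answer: -3523 + 15*I*sqrt(2042) ≈ -3523.0 + 677.83*I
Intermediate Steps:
H = -3523 (H = -147161 + 143638 = -3523)
H + sqrt(-232328 - 227122) = -3523 + sqrt(-232328 - 227122) = -3523 + sqrt(-459450) = -3523 + 15*I*sqrt(2042)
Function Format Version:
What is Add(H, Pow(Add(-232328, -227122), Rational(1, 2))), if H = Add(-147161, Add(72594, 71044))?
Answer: Add(-3523, Mul(15, I, Pow(2042, Rational(1, 2)))) ≈ Add(-3523.0, Mul(677.83, I))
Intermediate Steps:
H = -3523 (H = Add(-147161, 143638) = -3523)
Add(H, Pow(Add(-232328, -227122), Rational(1, 2))) = Add(-3523, Pow(Add(-232328, -227122), Rational(1, 2))) = Add(-3523, Pow(-459450, Rational(1, 2))) = Add(-3523, Mul(15, I, Pow(2042, Rational(1, 2))))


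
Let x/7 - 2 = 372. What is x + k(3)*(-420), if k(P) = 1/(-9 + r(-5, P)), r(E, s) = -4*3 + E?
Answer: 34244/13 ≈ 2634.2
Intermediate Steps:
x = 2618 (x = 14 + 7*372 = 14 + 2604 = 2618)
r(E, s) = -12 + E
k(P) = -1/26 (k(P) = 1/(-9 + (-12 - 5)) = 1/(-9 - 17) = 1/(-26) = -1/26)
x + k(3)*(-420) = 2618 - 1/26*(-420) = 2618 + 210/13 = 34244/13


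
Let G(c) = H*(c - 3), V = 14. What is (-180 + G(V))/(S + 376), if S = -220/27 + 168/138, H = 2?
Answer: -49059/114596 ≈ -0.42810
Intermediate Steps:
S = -4304/621 (S = -220*1/27 + 168*(1/138) = -220/27 + 28/23 = -4304/621 ≈ -6.9308)
G(c) = -6 + 2*c (G(c) = 2*(c - 3) = 2*(-3 + c) = -6 + 2*c)
(-180 + G(V))/(S + 376) = (-180 + (-6 + 2*14))/(-4304/621 + 376) = (-180 + (-6 + 28))/(229192/621) = (-180 + 22)*(621/229192) = -158*621/229192 = -49059/114596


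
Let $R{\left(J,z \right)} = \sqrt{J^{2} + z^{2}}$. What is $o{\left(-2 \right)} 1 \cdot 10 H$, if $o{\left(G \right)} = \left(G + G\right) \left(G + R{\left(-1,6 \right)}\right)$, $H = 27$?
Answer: $2160 - 1080 \sqrt{37} \approx -4409.4$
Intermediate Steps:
$o{\left(G \right)} = 2 G \left(G + \sqrt{37}\right)$ ($o{\left(G \right)} = \left(G + G\right) \left(G + \sqrt{\left(-1\right)^{2} + 6^{2}}\right) = 2 G \left(G + \sqrt{1 + 36}\right) = 2 G \left(G + \sqrt{37}\right)$)
$o{\left(-2 \right)} 1 \cdot 10 H = 2 \left(-2\right) \left(-2 + \sqrt{37}\right) 1 \cdot 10 \cdot 27 = \left(8 - 4 \sqrt{37}\right) 10 \cdot 27 = \left(80 - 40 \sqrt{37}\right) 27 = 2160 - 1080 \sqrt{37}$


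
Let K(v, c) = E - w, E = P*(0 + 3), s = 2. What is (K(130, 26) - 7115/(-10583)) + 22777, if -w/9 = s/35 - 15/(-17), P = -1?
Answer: 143462735488/6296885 ≈ 22783.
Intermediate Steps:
w = -5031/595 (w = -9*(2/35 - 15/(-17)) = -9*(2*(1/35) - 15*(-1/17)) = -9*(2/35 + 15/17) = -9*559/595 = -5031/595 ≈ -8.4555)
E = -3 (E = -(0 + 3) = -1*3 = -3)
K(v, c) = 3246/595 (K(v, c) = -3 - 1*(-5031/595) = -3 + 5031/595 = 3246/595)
(K(130, 26) - 7115/(-10583)) + 22777 = (3246/595 - 7115/(-10583)) + 22777 = (3246/595 - 7115*(-1/10583)) + 22777 = (3246/595 + 7115/10583) + 22777 = 38585843/6296885 + 22777 = 143462735488/6296885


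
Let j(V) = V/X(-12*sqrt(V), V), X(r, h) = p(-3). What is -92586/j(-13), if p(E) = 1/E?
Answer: -2374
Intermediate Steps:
X(r, h) = -1/3 (X(r, h) = 1/(-3) = -1/3)
j(V) = -3*V (j(V) = V/(-1/3) = V*(-3) = -3*V)
-92586/j(-13) = -92586/((-3*(-13))) = -92586/39 = -92586*1/39 = -2374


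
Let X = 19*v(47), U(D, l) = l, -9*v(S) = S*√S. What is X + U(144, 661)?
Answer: 661 - 893*√47/9 ≈ -19.233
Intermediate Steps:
v(S) = -S^(3/2)/9 (v(S) = -S*√S/9 = -S^(3/2)/9)
X = -893*√47/9 (X = 19*(-47*√47/9) = -893*√47/9 ≈ -680.23)
X + U(144, 661) = -893*√47/9 + 661 = 661 - 893*√47/9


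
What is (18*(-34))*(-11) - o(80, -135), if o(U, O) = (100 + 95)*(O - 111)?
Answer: 54702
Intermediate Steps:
o(U, O) = -21645 + 195*O (o(U, O) = 195*(-111 + O) = -21645 + 195*O)
(18*(-34))*(-11) - o(80, -135) = (18*(-34))*(-11) - (-21645 + 195*(-135)) = -612*(-11) - (-21645 - 26325) = 6732 - 1*(-47970) = 6732 + 47970 = 54702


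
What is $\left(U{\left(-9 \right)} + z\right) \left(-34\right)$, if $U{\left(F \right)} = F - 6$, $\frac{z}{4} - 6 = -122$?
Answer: $16286$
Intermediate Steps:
$z = -464$ ($z = 24 + 4 \left(-122\right) = 24 - 488 = -464$)
$U{\left(F \right)} = -6 + F$ ($U{\left(F \right)} = F - 6 = -6 + F$)
$\left(U{\left(-9 \right)} + z\right) \left(-34\right) = \left(\left(-6 - 9\right) - 464\right) \left(-34\right) = \left(-15 - 464\right) \left(-34\right) = \left(-479\right) \left(-34\right) = 16286$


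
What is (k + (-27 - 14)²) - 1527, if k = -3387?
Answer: -3233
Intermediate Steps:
(k + (-27 - 14)²) - 1527 = (-3387 + (-27 - 14)²) - 1527 = (-3387 + (-41)²) - 1527 = (-3387 + 1681) - 1527 = -1706 - 1527 = -3233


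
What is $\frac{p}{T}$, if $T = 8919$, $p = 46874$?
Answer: $\frac{46874}{8919} \approx 5.2555$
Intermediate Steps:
$\frac{p}{T} = \frac{46874}{8919}$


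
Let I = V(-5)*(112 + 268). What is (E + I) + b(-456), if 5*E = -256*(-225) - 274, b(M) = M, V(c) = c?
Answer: 45546/5 ≈ 9109.2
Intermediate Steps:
E = 57326/5 (E = (-256*(-225) - 274)/5 = (57600 - 274)/5 = (⅕)*57326 = 57326/5 ≈ 11465.)
I = -1900 (I = -5*(112 + 268) = -5*380 = -1900)
(E + I) + b(-456) = (57326/5 - 1900) - 456 = 47826/5 - 456 = 45546/5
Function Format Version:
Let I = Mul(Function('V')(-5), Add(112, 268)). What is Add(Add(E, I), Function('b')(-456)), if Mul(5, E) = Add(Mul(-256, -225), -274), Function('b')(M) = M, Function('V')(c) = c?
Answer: Rational(45546, 5) ≈ 9109.2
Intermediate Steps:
E = Rational(57326, 5) (E = Mul(Rational(1, 5), Add(Mul(-256, -225), -274)) = Mul(Rational(1, 5), Add(57600, -274)) = Mul(Rational(1, 5), 57326) = Rational(57326, 5) ≈ 11465.)
I = -1900 (I = Mul(-5, Add(112, 268)) = Mul(-5, 380) = -1900)
Add(Add(E, I), Function('b')(-456)) = Add(Add(Rational(57326, 5), -1900), -456) = Add(Rational(47826, 5), -456) = Rational(45546, 5)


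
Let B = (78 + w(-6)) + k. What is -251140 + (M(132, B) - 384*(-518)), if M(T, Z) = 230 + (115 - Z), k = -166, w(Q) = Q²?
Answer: -51831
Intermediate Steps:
B = -52 (B = (78 + (-6)²) - 166 = (78 + 36) - 166 = 114 - 166 = -52)
M(T, Z) = 345 - Z
-251140 + (M(132, B) - 384*(-518)) = -251140 + ((345 - 1*(-52)) - 384*(-518)) = -251140 + ((345 + 52) - 1*(-198912)) = -251140 + (397 + 198912) = -251140 + 199309 = -51831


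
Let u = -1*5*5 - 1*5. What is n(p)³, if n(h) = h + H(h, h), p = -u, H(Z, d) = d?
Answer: 216000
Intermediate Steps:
u = -30 (u = -5*5 - 5 = -25 - 5 = -30)
p = 30 (p = -1*(-30) = 30)
n(h) = 2*h (n(h) = h + h = 2*h)
n(p)³ = (2*30)³ = 60³ = 216000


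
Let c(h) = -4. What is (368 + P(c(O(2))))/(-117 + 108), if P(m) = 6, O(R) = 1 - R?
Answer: -374/9 ≈ -41.556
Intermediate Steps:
(368 + P(c(O(2))))/(-117 + 108) = (368 + 6)/(-117 + 108) = 374/(-9) = 374*(-⅑) = -374/9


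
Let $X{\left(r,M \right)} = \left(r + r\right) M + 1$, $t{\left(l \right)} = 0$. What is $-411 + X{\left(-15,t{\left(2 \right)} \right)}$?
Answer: $-410$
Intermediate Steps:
$X{\left(r,M \right)} = 1 + 2 M r$ ($X{\left(r,M \right)} = 2 r M + 1 = 2 M r + 1 = 1 + 2 M r$)
$-411 + X{\left(-15,t{\left(2 \right)} \right)} = -411 + \left(1 + 2 \cdot 0 \left(-15\right)\right) = -411 + \left(1 + 0\right) = -411 + 1 = -410$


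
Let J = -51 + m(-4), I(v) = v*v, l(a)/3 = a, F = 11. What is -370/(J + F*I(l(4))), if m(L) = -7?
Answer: -185/763 ≈ -0.24246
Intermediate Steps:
l(a) = 3*a
I(v) = v**2
J = -58 (J = -51 - 7 = -58)
-370/(J + F*I(l(4))) = -370/(-58 + 11*(3*4)**2) = -370/(-58 + 11*12**2) = -370/(-58 + 11*144) = -370/(-58 + 1584) = -370/1526 = -370*1/1526 = -185/763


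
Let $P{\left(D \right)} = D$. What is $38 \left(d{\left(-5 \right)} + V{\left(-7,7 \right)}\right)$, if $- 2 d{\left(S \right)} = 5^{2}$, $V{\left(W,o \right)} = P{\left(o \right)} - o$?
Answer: $-475$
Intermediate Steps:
$V{\left(W,o \right)} = 0$ ($V{\left(W,o \right)} = o - o = 0$)
$d{\left(S \right)} = - \frac{25}{2}$ ($d{\left(S \right)} = - \frac{5^{2}}{2} = \left(- \frac{1}{2}\right) 25 = - \frac{25}{2}$)
$38 \left(d{\left(-5 \right)} + V{\left(-7,7 \right)}\right) = 38 \left(- \frac{25}{2} + 0\right) = 38 \left(- \frac{25}{2}\right) = -475$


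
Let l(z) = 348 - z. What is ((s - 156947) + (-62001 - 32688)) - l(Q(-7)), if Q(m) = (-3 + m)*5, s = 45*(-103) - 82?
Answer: -256751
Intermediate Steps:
s = -4717 (s = -4635 - 82 = -4717)
Q(m) = -15 + 5*m
((s - 156947) + (-62001 - 32688)) - l(Q(-7)) = ((-4717 - 156947) + (-62001 - 32688)) - (348 - (-15 + 5*(-7))) = (-161664 - 94689) - (348 - (-15 - 35)) = -256353 - (348 - 1*(-50)) = -256353 - (348 + 50) = -256353 - 1*398 = -256353 - 398 = -256751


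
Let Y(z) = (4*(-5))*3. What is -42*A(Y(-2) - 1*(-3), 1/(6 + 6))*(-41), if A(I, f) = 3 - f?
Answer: 10045/2 ≈ 5022.5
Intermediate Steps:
Y(z) = -60 (Y(z) = -20*3 = -60)
-42*A(Y(-2) - 1*(-3), 1/(6 + 6))*(-41) = -42*(3 - 1/(6 + 6))*(-41) = -42*(3 - 1/12)*(-41) = -42*35/12*(-41) = -245/2*(-41) = 10045/2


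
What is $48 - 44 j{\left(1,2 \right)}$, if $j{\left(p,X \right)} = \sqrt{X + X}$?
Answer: $-40$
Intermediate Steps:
$j{\left(p,X \right)} = \sqrt{2} \sqrt{X}$ ($j{\left(p,X \right)} = \sqrt{2 X} = \sqrt{2} \sqrt{X}$)
$48 - 44 j{\left(1,2 \right)} = 48 - 44 \sqrt{2} \sqrt{2} = 48 - 88 = -40$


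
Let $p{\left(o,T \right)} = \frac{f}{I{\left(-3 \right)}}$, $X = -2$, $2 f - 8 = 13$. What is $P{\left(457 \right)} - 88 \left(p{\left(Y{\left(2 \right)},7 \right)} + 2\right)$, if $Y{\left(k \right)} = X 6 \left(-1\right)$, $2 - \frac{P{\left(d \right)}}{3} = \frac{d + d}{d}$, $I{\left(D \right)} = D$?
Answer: $132$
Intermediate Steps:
$f = \frac{21}{2}$ ($f = 4 + \frac{1}{2} \cdot 13 = 4 + \frac{13}{2} = \frac{21}{2} \approx 10.5$)
$P{\left(d \right)} = 0$ ($P{\left(d \right)} = 6 - 3 \frac{d + d}{d} = 6 - 3 \frac{2 d}{d} = 6 - 6 = 0$)
$Y{\left(k \right)} = 12$ ($Y{\left(k \right)} = \left(-2\right) 6 \left(-1\right) = \left(-12\right) \left(-1\right) = 12$)
$p{\left(o,T \right)} = - \frac{7}{2}$ ($p{\left(o,T \right)} = \frac{21}{2 \left(-3\right)} = \frac{21}{2} \left(- \frac{1}{3}\right) = - \frac{7}{2}$)
$P{\left(457 \right)} - 88 \left(p{\left(Y{\left(2 \right)},7 \right)} + 2\right) = 0 - 88 \left(- \frac{7}{2} + 2\right) = 0 - 88 \left(- \frac{3}{2}\right) = 0 - -132 = 0 + 132 = 132$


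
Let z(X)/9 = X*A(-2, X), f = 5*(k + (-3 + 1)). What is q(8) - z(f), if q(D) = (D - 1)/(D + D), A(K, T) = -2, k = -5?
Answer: -10073/16 ≈ -629.56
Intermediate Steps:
q(D) = (-1 + D)/(2*D) (q(D) = (-1 + D)/((2*D)) = (-1 + D)*(1/(2*D)) = (-1 + D)/(2*D))
f = -35 (f = 5*(-5 + (-3 + 1)) = 5*(-5 - 2) = 5*(-7) = -35)
z(X) = -18*X (z(X) = 9*(X*(-2)) = 9*(-2*X) = -18*X)
q(8) - z(f) = (½)*(-1 + 8)/8 - (-18)*(-35) = (½)*(⅛)*7 - 1*630 = 7/16 - 630 = -10073/16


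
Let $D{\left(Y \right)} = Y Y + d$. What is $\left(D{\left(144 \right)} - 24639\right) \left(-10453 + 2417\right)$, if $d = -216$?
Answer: $33100284$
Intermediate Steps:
$D{\left(Y \right)} = -216 + Y^{2}$ ($D{\left(Y \right)} = Y Y - 216 = Y^{2} - 216 = -216 + Y^{2}$)
$\left(D{\left(144 \right)} - 24639\right) \left(-10453 + 2417\right) = \left(\left(-216 + 144^{2}\right) - 24639\right) \left(-10453 + 2417\right) = \left(\left(-216 + 20736\right) - 24639\right) \left(-8036\right) = \left(20520 - 24639\right) \left(-8036\right) = \left(-4119\right) \left(-8036\right) = 33100284$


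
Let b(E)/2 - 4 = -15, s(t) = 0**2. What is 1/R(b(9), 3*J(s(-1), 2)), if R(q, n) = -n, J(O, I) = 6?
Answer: -1/18 ≈ -0.055556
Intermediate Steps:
s(t) = 0
b(E) = -22 (b(E) = 8 + 2*(-15) = 8 - 30 = -22)
1/R(b(9), 3*J(s(-1), 2)) = 1/(-3*6) = 1/(-1*18) = 1/(-18) = -1/18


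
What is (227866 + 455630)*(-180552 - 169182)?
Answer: -239041790064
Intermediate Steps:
(227866 + 455630)*(-180552 - 169182) = 683496*(-349734) = -239041790064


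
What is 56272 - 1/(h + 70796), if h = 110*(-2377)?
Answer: 10729607329/190674 ≈ 56272.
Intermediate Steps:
h = -261470
56272 - 1/(h + 70796) = 56272 - 1/(-261470 + 70796) = 56272 - 1/(-190674) = 56272 - 1*(-1/190674) = 56272 + 1/190674 = 10729607329/190674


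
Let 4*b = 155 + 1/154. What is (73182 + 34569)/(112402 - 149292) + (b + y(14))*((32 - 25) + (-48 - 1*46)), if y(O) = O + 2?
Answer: -7736487159/1623160 ≈ -4766.3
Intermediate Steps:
b = 23871/616 (b = (155 + 1/154)/4 = (¼)*(23871/154) = 23871/616 ≈ 38.752)
y(O) = 2 + O
(73182 + 34569)/(112402 - 149292) + (b + y(14))*((32 - 25) + (-48 - 1*46)) = (73182 + 34569)/(112402 - 149292) + (23871/616 + (2 + 14))*((32 - 25) + (-48 - 1*46)) = 107751/(-36890) + (23871/616 + 16)*(7 + (-48 - 46)) = 107751*(-1/36890) + 33727*(7 - 94)/616 = -15393/5270 + (33727/616)*(-87) = -15393/5270 - 2934249/616 = -7736487159/1623160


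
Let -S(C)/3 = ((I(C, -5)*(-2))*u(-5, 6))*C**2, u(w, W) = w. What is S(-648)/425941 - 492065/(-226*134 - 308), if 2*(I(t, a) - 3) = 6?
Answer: -2102635912075/13030387072 ≈ -161.36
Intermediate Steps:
I(t, a) = 6 (I(t, a) = 3 + (1/2)*6 = 3 + 3 = 6)
S(C) = -180*C**2 (S(C) = -3*(6*(-2))*(-5)*C**2 = -3*(-12*(-5))*C**2 = -180*C**2)
S(-648)/425941 - 492065/(-226*134 - 308) = -180*(-648)**2/425941 - 492065/(-226*134 - 308) = -180*419904*(1/425941) - 492065/(-30284 - 308) = -75582720*1/425941 - 492065/(-30592) = -75582720/425941 - 492065*(-1/30592) = -75582720/425941 + 492065/30592 = -2102635912075/13030387072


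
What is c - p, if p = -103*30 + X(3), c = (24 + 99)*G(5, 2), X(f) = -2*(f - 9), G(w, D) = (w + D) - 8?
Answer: 2955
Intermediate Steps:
G(w, D) = -8 + D + w (G(w, D) = (D + w) - 8 = -8 + D + w)
X(f) = 18 - 2*f (X(f) = -2*(-9 + f) = 18 - 2*f)
c = -123 (c = (24 + 99)*(-8 + 2 + 5) = 123*(-1) = -123)
p = -3078 (p = -103*30 + (18 - 2*3) = -3090 + (18 - 6) = -3090 + 12 = -3078)
c - p = -123 - 1*(-3078) = -123 + 3078 = 2955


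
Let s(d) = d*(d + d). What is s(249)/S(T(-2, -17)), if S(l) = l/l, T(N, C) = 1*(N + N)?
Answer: 124002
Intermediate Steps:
T(N, C) = 2*N (T(N, C) = 1*(2*N) = 2*N)
S(l) = 1
s(d) = 2*d² (s(d) = d*(2*d) = 2*d²)
s(249)/S(T(-2, -17)) = (2*249²)/1 = (2*62001)*1 = 124002*1 = 124002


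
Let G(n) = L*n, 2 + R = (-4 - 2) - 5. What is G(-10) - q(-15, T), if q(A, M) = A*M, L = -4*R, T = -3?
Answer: -565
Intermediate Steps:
R = -13 (R = -2 + ((-4 - 2) - 5) = -2 + (-6 - 5) = -2 - 11 = -13)
L = 52 (L = -4*(-13) = 52)
G(n) = 52*n
G(-10) - q(-15, T) = 52*(-10) - (-15)*(-3) = -520 - 1*45 = -520 - 45 = -565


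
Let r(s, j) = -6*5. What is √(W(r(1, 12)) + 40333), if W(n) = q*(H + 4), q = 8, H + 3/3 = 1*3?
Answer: √40381 ≈ 200.95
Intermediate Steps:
H = 2 (H = -1 + 1*3 = -1 + 3 = 2)
r(s, j) = -30
W(n) = 48 (W(n) = 8*(2 + 4) = 8*6 = 48)
√(W(r(1, 12)) + 40333) = √(48 + 40333) = √40381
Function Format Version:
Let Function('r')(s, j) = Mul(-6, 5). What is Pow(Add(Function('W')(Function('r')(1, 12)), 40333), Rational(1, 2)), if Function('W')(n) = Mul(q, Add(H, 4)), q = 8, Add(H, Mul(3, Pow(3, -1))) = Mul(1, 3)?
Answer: Pow(40381, Rational(1, 2)) ≈ 200.95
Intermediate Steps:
H = 2 (H = Add(-1, Mul(1, 3)) = Add(-1, 3) = 2)
Function('r')(s, j) = -30
Function('W')(n) = 48 (Function('W')(n) = Mul(8, Add(2, 4)) = Mul(8, 6) = 48)
Pow(Add(Function('W')(Function('r')(1, 12)), 40333), Rational(1, 2)) = Pow(Add(48, 40333), Rational(1, 2)) = Pow(40381, Rational(1, 2))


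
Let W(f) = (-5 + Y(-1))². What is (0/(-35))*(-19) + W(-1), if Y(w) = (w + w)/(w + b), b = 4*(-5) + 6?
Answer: 5329/225 ≈ 23.684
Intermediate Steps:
b = -14 (b = -20 + 6 = -14)
Y(w) = 2*w/(-14 + w) (Y(w) = (w + w)/(w - 14) = (2*w)/(-14 + w) = 2*w/(-14 + w))
W(f) = 5329/225 (W(f) = (-5 + 2*(-1)/(-14 - 1))² = (-5 + 2*(-1)/(-15))² = (-5 + 2*(-1)*(-1/15))² = (-5 + 2/15)² = (-73/15)² = 5329/225)
(0/(-35))*(-19) + W(-1) = (0/(-35))*(-19) + 5329/225 = (0*(-1/35))*(-19) + 5329/225 = 0*(-19) + 5329/225 = 0 + 5329/225 = 5329/225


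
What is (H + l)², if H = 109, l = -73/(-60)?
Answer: 43731769/3600 ≈ 12148.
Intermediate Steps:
l = 73/60 (l = -73*(-1/60) = 73/60 ≈ 1.2167)
(H + l)² = (109 + 73/60)² = (6613/60)² = 43731769/3600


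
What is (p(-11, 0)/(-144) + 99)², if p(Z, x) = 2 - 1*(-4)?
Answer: 5640625/576 ≈ 9792.8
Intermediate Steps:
p(Z, x) = 6 (p(Z, x) = 2 + 4 = 6)
(p(-11, 0)/(-144) + 99)² = (6/(-144) + 99)² = (6*(-1/144) + 99)² = (-1/24 + 99)² = (2375/24)² = 5640625/576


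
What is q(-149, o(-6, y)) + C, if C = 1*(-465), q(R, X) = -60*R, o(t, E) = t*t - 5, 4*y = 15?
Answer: 8475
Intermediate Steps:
y = 15/4 (y = (1/4)*15 = 15/4 ≈ 3.7500)
o(t, E) = -5 + t**2 (o(t, E) = t**2 - 5 = -5 + t**2)
C = -465
q(-149, o(-6, y)) + C = -60*(-149) - 465 = 8940 - 465 = 8475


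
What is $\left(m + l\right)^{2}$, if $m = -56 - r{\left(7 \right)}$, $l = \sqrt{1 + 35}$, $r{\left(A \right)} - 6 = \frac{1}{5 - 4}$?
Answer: $3249$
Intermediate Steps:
$r{\left(A \right)} = 7$ ($r{\left(A \right)} = 6 + \frac{1}{5 - 4} = 6 + 1^{-1} = 6 + 1 = 7$)
$l = 6$ ($l = \sqrt{36} = 6$)
$m = -63$ ($m = -56 - 7 = -63$)
$\left(m + l\right)^{2} = \left(-63 + 6\right)^{2} = \left(-57\right)^{2} = 3249$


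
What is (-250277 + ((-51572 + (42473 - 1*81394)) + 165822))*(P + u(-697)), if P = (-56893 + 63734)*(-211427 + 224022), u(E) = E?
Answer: -15073816741704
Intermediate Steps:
P = 86162395 (P = 6841*12595 = 86162395)
(-250277 + ((-51572 + (42473 - 1*81394)) + 165822))*(P + u(-697)) = (-250277 + ((-51572 + (42473 - 1*81394)) + 165822))*(86162395 - 697) = (-250277 + ((-51572 + (42473 - 81394)) + 165822))*86161698 = (-250277 + ((-51572 - 38921) + 165822))*86161698 = (-250277 + (-90493 + 165822))*86161698 = (-250277 + 75329)*86161698 = -174948*86161698 = -15073816741704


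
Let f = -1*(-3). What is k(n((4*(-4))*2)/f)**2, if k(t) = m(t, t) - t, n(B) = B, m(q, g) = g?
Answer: 0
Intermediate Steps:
f = 3
k(t) = 0 (k(t) = t - t = 0)
k(n((4*(-4))*2)/f)**2 = 0**2 = 0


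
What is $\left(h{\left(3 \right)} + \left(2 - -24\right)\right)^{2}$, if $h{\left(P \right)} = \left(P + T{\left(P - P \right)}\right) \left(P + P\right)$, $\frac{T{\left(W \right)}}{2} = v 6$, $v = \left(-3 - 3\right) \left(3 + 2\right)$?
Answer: $4477456$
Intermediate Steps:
$v = -30$ ($v = \left(-6\right) 5 = -30$)
$T{\left(W \right)} = -360$ ($T{\left(W \right)} = 2 \left(\left(-30\right) 6\right) = 2 \left(-180\right) = -360$)
$h{\left(P \right)} = 2 P \left(-360 + P\right)$ ($h{\left(P \right)} = \left(P - 360\right) \left(P + P\right) = \left(-360 + P\right) 2 P = 2 P \left(-360 + P\right)$)
$\left(h{\left(3 \right)} + \left(2 - -24\right)\right)^{2} = \left(2 \cdot 3 \left(-360 + 3\right) + \left(2 - -24\right)\right)^{2} = \left(2 \cdot 3 \left(-357\right) + \left(2 + 24\right)\right)^{2} = \left(-2142 + 26\right)^{2} = \left(-2116\right)^{2} = 4477456$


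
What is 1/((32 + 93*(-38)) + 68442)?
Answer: 1/64940 ≈ 1.5399e-5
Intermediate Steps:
1/((32 + 93*(-38)) + 68442) = 1/((32 - 3534) + 68442) = 1/(-3502 + 68442) = 1/64940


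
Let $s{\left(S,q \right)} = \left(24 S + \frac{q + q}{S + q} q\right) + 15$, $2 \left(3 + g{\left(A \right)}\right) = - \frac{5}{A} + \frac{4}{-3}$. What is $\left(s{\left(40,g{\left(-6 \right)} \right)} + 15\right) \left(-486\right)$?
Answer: $- \frac{23589549}{49} \approx -4.8142 \cdot 10^{5}$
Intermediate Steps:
$g{\left(A \right)} = - \frac{11}{3} - \frac{5}{2 A}$ ($g{\left(A \right)} = -3 + \frac{- \frac{5}{A} + \frac{4}{-3}}{2} = -3 + \frac{- \frac{5}{A} + 4 \left(- \frac{1}{3}\right)}{2} = -3 + \frac{- \frac{5}{A} - \frac{4}{3}}{2} = -3 + \frac{- \frac{4}{3} - \frac{5}{A}}{2} = -3 - \left(\frac{2}{3} + \frac{5}{2 A}\right) = - \frac{11}{3} - \frac{5}{2 A}$)
$s{\left(S,q \right)} = 15 + 24 S + \frac{2 q^{2}}{S + q}$ ($s{\left(S,q \right)} = \left(24 S + \frac{2 q}{S + q} q\right) + 15 = \left(24 S + \frac{2 q^{2}}{S + q}\right) + 15 = 15 + 24 S + \frac{2 q^{2}}{S + q}$)
$\left(s{\left(40,g{\left(-6 \right)} \right)} + 15\right) \left(-486\right) = \left(\frac{2 \left(\frac{-15 - -132}{6 \left(-6\right)}\right)^{2} + 15 \cdot 40 + 15 \frac{-15 - -132}{6 \left(-6\right)} + 24 \cdot 40^{2} + 24 \cdot 40 \frac{-15 - -132}{6 \left(-6\right)}}{40 + \frac{-15 - -132}{6 \left(-6\right)}} + 15\right) \left(-486\right) = \left(\frac{2 \left(\frac{1}{6} \left(- \frac{1}{6}\right) \left(-15 + 132\right)\right)^{2} + 600 + 15 \cdot \frac{1}{6} \left(- \frac{1}{6}\right) \left(-15 + 132\right) + 24 \cdot 1600 + 24 \cdot 40 \cdot \frac{1}{6} \left(- \frac{1}{6}\right) \left(-15 + 132\right)}{40 + \frac{1}{6} \left(- \frac{1}{6}\right) \left(-15 + 132\right)} + 15\right) \left(-486\right) = \left(\frac{2 \left(\frac{1}{6} \left(- \frac{1}{6}\right) 117\right)^{2} + 600 + 15 \cdot \frac{1}{6} \left(- \frac{1}{6}\right) 117 + 38400 + 24 \cdot 40 \cdot \frac{1}{6} \left(- \frac{1}{6}\right) 117}{40 + \frac{1}{6} \left(- \frac{1}{6}\right) 117} + 15\right) \left(-486\right) = \left(\frac{2 \left(- \frac{13}{4}\right)^{2} + 600 + 15 \left(- \frac{13}{4}\right) + 38400 + 24 \cdot 40 \left(- \frac{13}{4}\right)}{40 - \frac{13}{4}} + 15\right) \left(-486\right) = \left(\frac{2 \cdot \frac{169}{16} + 600 - \frac{195}{4} + 38400 - 3120}{\frac{147}{4}} + 15\right) \left(-486\right) = \left(\frac{4 \left(\frac{169}{8} + 600 - \frac{195}{4} + 38400 - 3120\right)}{147} + 15\right) \left(-486\right) = \left(\frac{4}{147} \cdot \frac{286819}{8} + 15\right) \left(-486\right) = \left(\frac{286819}{294} + 15\right) \left(-486\right) = \frac{291229}{294} \left(-486\right) = - \frac{23589549}{49}$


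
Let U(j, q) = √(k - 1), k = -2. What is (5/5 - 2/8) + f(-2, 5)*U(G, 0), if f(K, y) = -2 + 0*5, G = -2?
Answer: ¾ - 2*I*√3 ≈ 0.75 - 3.4641*I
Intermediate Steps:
U(j, q) = I*√3 (U(j, q) = √(-2 - 1) = √(-3) = I*√3)
f(K, y) = -2 (f(K, y) = -2 + 0 = -2)
(5/5 - 2/8) + f(-2, 5)*U(G, 0) = (5/5 - 2/8) - 2*I*√3 = (5*(⅕) - 2*⅛) - 2*I*√3 = (1 - ¼) - 2*I*√3 = ¾ - 2*I*√3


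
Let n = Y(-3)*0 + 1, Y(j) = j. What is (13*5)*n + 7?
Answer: 72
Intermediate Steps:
n = 1 (n = -3*0 + 1 = 0 + 1 = 1)
(13*5)*n + 7 = (13*5)*1 + 7 = 65*1 + 7 = 65 + 7 = 72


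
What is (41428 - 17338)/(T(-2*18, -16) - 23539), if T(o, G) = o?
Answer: -4818/4715 ≈ -1.0218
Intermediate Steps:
(41428 - 17338)/(T(-2*18, -16) - 23539) = (41428 - 17338)/(-2*18 - 23539) = 24090/(-36 - 23539) = 24090/(-23575) = 24090*(-1/23575) = -4818/4715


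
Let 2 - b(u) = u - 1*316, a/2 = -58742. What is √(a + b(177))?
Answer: I*√117343 ≈ 342.55*I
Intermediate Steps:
a = -117484 (a = 2*(-58742) = -117484)
b(u) = 318 - u (b(u) = 2 - (u - 1*316) = 2 - (u - 316) = 2 - (-316 + u) = 2 + (316 - u) = 318 - u)
√(a + b(177)) = √(-117484 + (318 - 1*177)) = √(-117484 + (318 - 177)) = √(-117484 + 141) = √(-117343) = I*√117343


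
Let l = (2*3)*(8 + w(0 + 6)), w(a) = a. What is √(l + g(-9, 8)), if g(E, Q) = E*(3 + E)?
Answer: √138 ≈ 11.747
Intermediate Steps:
l = 84 (l = (2*3)*(8 + (0 + 6)) = 6*(8 + 6) = 6*14 = 84)
√(l + g(-9, 8)) = √(84 - 9*(3 - 9)) = √(84 - 9*(-6)) = √(84 + 54) = √138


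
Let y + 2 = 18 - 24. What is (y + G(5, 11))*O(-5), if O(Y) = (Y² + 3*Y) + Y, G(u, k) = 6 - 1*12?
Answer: -70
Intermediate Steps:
G(u, k) = -6 (G(u, k) = 6 - 12 = -6)
O(Y) = Y² + 4*Y
y = -8 (y = -2 + (18 - 24) = -2 - 6 = -8)
(y + G(5, 11))*O(-5) = (-8 - 6)*(-5*(4 - 5)) = -(-70)*(-1) = -14*5 = -70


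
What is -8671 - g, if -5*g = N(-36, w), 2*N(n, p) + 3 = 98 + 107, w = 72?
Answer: -43254/5 ≈ -8650.8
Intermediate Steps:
N(n, p) = 101 (N(n, p) = -3/2 + (98 + 107)/2 = -3/2 + (½)*205 = -3/2 + 205/2 = 101)
g = -101/5 (g = -⅕*101 = -101/5 ≈ -20.200)
-8671 - g = -8671 - 1*(-101/5) = -8671 + 101/5 = -43254/5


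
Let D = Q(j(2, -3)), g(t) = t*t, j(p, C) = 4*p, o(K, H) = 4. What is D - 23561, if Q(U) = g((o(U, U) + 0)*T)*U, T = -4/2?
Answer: -23049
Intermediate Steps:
T = -2 (T = -4*½ = -2)
g(t) = t²
Q(U) = 64*U (Q(U) = ((4 + 0)*(-2))²*U = (4*(-2))²*U = (-8)²*U = 64*U)
D = 512 (D = 64*(4*2) = 64*8 = 512)
D - 23561 = 512 - 23561 = -23049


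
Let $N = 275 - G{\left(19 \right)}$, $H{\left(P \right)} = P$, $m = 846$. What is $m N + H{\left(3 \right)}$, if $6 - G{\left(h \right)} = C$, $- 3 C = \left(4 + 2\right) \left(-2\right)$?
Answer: $230961$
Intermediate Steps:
$C = 4$ ($C = - \frac{\left(4 + 2\right) \left(-2\right)}{3} = - \frac{6 \left(-2\right)}{3} = \left(- \frac{1}{3}\right) \left(-12\right) = 4$)
$G{\left(h \right)} = 2$ ($G{\left(h \right)} = 6 - 4 = 2$)
$N = 273$ ($N = 275 - 2 = 273$)
$m N + H{\left(3 \right)} = 846 \cdot 273 + 3 = 230958 + 3 = 230961$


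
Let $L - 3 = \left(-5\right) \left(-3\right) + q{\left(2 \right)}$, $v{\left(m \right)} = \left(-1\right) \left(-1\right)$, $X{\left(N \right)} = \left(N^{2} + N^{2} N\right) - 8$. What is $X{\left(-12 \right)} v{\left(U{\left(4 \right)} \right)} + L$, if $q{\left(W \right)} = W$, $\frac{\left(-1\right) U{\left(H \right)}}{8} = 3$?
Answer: $-1572$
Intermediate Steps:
$U{\left(H \right)} = -24$ ($U{\left(H \right)} = \left(-8\right) 3 = -24$)
$X{\left(N \right)} = -8 + N^{2} + N^{3}$ ($X{\left(N \right)} = \left(N^{2} + N^{3}\right) - 8 = -8 + N^{2} + N^{3}$)
$v{\left(m \right)} = 1$
$L = 20$ ($L = 3 + \left(\left(-5\right) \left(-3\right) + 2\right) = 3 + \left(15 + 2\right) = 3 + 17 = 20$)
$X{\left(-12 \right)} v{\left(U{\left(4 \right)} \right)} + L = \left(-8 + \left(-12\right)^{2} + \left(-12\right)^{3}\right) 1 + 20 = \left(-8 + 144 - 1728\right) 1 + 20 = \left(-1592\right) 1 + 20 = -1592 + 20 = -1572$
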